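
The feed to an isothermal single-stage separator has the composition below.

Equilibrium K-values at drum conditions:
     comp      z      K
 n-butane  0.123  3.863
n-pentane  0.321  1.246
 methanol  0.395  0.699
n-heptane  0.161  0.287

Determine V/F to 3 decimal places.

V/F = 0.272

Material balance + equilibrium reduce to Σ zᵢ(Kᵢ−1)/(1+V/F(Kᵢ−1)) = 0.
Feasibility: ΣzᵢKᵢ = 1.197, Σzᵢ/Kᵢ = 1.416 — both > 1, two phases present.
Newton iteration, V/F⁰ = 0.65:
  V/F = 0.650: g = -0.1706, g' = -0.477 → V/F = 0.293
  V/F = 0.293: g = -0.0101, g' = -0.489 → V/F = 0.272
Converged at V/F = 0.272.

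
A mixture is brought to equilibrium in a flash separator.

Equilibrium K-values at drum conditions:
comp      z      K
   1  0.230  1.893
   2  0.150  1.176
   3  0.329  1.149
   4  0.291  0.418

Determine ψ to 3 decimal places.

Let ψ = V/F and solve Σ zᵢ(Kᵢ−1)/(1+ψ(Kᵢ−1)) = 0.
g(0) = ΣzᵢKᵢ − 1 = 0.111 and g(1) = 1 − Σzᵢ/Kᵢ = -0.232, so a root lies in (0, 1).
Iterate (Newton) starting at ψ = 0.5:
  ψ = 0.500: g = -0.0270, g' = -0.294 → ψ = 0.408
  ψ = 0.408: g = -0.0008, g' = -0.279 → ψ = 0.405
Converged at ψ = 0.405.

ψ = 0.405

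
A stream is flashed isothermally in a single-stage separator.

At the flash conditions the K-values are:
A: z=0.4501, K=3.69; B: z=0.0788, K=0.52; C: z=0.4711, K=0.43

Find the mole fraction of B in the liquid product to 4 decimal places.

Rachford–Rice: g(β) = Σ zᵢ(Kᵢ−1)/(1+β(Kᵢ−1)) = 0.
Check two-phase: ΣzᵢKᵢ = 1.9044 > 1 and Σzᵢ/Kᵢ = 1.3691 > 1, so g(0) = 0.9044 > 0 and g(1) = -0.3691 < 0.
Iterate (Newton) starting at β = 0.49:
  β = 0.4900: g = 0.10026, g' = -0.9318 → β = 0.5976
  β = 0.5976: g = 0.00405, g' = -0.8668 → β = 0.6023
Converged at β = 0.6023.
Compositions from xᵢ = zᵢ/(1+β(Kᵢ−1)), yᵢ = Kᵢxᵢ:
  A: x = 0.1718, y = 0.6339
  B: x = 0.1108, y = 0.0576
  C: x = 0.7174, y = 0.3085

x_B = 0.1108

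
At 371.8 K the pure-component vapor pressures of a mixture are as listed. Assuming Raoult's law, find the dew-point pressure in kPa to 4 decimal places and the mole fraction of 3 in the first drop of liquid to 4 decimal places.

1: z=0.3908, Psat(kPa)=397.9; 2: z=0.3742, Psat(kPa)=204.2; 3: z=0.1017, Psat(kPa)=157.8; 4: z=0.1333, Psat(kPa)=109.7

Pdew = 213.9361 kPa, x_3 = 0.1379

At the dew point ψ → 1, so Σzᵢ/Kᵢ = 1 with Kᵢ = Pᵢˢᵃᵗ/P ⇒ 1/P = Σzᵢ/Pᵢˢᵃᵗ.
1/P = 0.3908/397.9 + 0.3742/204.2 + 0.1017/157.8 + 0.1333/109.7 = 0.0046743 ⇒ P = 213.9361 kPa
xᵢ = zᵢP/Pᵢˢᵃᵗ ⇒ x_3 = 0.1017·213.9361/157.8 = 0.1379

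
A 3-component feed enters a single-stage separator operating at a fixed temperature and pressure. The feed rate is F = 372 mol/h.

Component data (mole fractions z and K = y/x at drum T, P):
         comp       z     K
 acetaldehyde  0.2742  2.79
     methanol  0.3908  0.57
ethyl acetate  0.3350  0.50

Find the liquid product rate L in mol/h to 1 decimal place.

Rachford–Rice: g(V/F) = Σ zᵢ(Kᵢ−1)/(1+V/F(Kᵢ−1)) = 0.
Feasibility: ΣzᵢKᵢ = 1.1553, Σzᵢ/Kᵢ = 1.4539 — both > 1, two phases present.
Newton iteration, V/F⁰ = 0.5:
  V/F = 0.5000: g = -0.17840, g' = -0.5108 → V/F = 0.1508
  V/F = 0.1508: g = 0.02567, g' = -0.7254 → V/F = 0.1861
  V/F = 0.1861: g = 0.00080, g' = -0.6815 → V/F = 0.1873
Converged at V/F = 0.1873.
Then V = V/F·F = 0.1873·372 = 69.7 mol/h and L = F − V = 302.3 mol/h.

L = 302.3 mol/h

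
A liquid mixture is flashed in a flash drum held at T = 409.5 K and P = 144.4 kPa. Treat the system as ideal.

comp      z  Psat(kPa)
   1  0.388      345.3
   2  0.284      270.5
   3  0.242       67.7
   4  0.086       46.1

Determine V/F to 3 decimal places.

Raoult's law: Kᵢ = Pᵢˢᵃᵗ/P = Pᵢˢᵃᵗ/144.4.
  K_1 = 345.3/144.4 = 2.39127, K_2 = 270.5/144.4 = 1.87327, K_3 = 67.7/144.4 = 0.46884, K_4 = 46.1/144.4 = 0.31925
Material balance + equilibrium reduce to Σ zᵢ(Kᵢ−1)/(1+V/F(Kᵢ−1)) = 0.
g(0) = ΣzᵢKᵢ − 1 = 0.601 and g(1) = 1 − Σzᵢ/Kᵢ = -0.099, so a root lies in (0, 1).
Newton–Raphson from V/F = 0.41:
  V/F = 0.410: g = 0.2808, g' = -0.610 → V/F = 0.870
  V/F = 0.870: g = 0.0025, g' = -0.700 → V/F = 0.874
Converged at V/F = 0.874.

V/F = 0.874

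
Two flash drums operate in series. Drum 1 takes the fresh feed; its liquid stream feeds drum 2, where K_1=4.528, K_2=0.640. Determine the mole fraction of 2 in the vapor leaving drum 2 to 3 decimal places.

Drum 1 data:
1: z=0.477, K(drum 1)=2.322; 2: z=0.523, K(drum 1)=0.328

y_2 (drum 2) = 0.581

Drum 1:
Rachford–Rice: g(ψ₁) = Σ zᵢ(Kᵢ−1)/(1+ψ₁(Kᵢ−1)) = 0.
g(0) = ΣzᵢKᵢ − 1 = 0.279 and g(1) = 1 − Σzᵢ/Kᵢ = -0.800, so a root lies in (0, 1).
Iterate (Newton) starting at ψ₁ = 0.59:
  ψ₁ = 0.590: g = -0.2281, g' = -0.912 → ψ₁ = 0.340
  ψ₁ = 0.340: g = -0.0203, g' = -0.794 → ψ₁ = 0.314
Converged at ψ₁ = 0.314.
Drum-1 compositions:
  1: x = 0.337, y = 0.783
  2: x = 0.663, y = 0.217
Drum-2 feed = drum-1 liquid: z₂ = (0.3370, 0.6630).
Drum 2:
Let ψ₂ = V/F and solve Σ zᵢ(Kᵢ−1)/(1+ψ₂(Kᵢ−1)) = 0.
g(0) = ΣzᵢKᵢ − 1 = 0.950 and g(1) = 1 − Σzᵢ/Kᵢ = -0.110, so a root lies in (0, 1).
Newton iteration, ψ₂⁰ = 0.37:
  ψ₂ = 0.370: g = 0.2404, g' = -0.904 → ψ₂ = 0.636
  ψ₂ = 0.636: g = 0.0570, g' = -0.543 → ψ₂ = 0.741
  ψ₂ = 0.741: g = 0.0035, g' = -0.481 → ψ₂ = 0.748
Converged at ψ₂ = 0.748.
  1: x = 0.093, y = 0.419
  2: x = 0.907, y = 0.581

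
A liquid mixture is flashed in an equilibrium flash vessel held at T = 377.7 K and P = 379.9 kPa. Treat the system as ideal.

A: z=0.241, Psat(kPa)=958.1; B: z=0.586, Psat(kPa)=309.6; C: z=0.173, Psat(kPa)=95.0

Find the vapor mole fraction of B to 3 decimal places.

y_B = 0.499

Raoult's law: Kᵢ = Pᵢˢᵃᵗ/P = Pᵢˢᵃᵗ/379.9.
  K_A = 958.1/379.9 = 2.52198, K_B = 309.6/379.9 = 0.81495, K_C = 95.0/379.9 = 0.25007
Rachford–Rice: g(ψ) = Σ zᵢ(Kᵢ−1)/(1+ψ(Kᵢ−1)) = 0.
Feasibility: ΣzᵢKᵢ = 1.129, Σzᵢ/Kᵢ = 1.506 — both > 1, two phases present.
Newton–Raphson from ψ = 0.44:
  ψ = 0.440: g = -0.0920, g' = -0.441 → ψ = 0.231
  ψ = 0.231: g = 0.0011, g' = -0.470 → ψ = 0.234
Converged at ψ = 0.234.
Compositions from xᵢ = zᵢ/(1+ψ(Kᵢ−1)), yᵢ = Kᵢxᵢ:
  A: x = 0.178, y = 0.448
  B: x = 0.612, y = 0.499
  C: x = 0.210, y = 0.052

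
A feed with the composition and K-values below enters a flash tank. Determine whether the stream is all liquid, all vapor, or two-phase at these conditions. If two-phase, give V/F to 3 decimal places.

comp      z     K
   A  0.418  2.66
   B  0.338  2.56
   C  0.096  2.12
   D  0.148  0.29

all vapor

ΣzᵢKᵢ = 2.224; Σzᵢ/Kᵢ = 0.845.
Since Σzᵢ/Kᵢ < 1 the mixture is above its dew point — single vapor phase.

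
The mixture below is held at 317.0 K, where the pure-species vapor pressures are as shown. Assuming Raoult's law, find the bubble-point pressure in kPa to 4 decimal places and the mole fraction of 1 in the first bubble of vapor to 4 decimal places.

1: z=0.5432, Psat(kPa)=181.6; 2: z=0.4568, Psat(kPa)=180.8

At the bubble point ψ → 0, so ΣzᵢKᵢ = 1 with Kᵢ = Pᵢˢᵃᵗ/P ⇒ P = ΣzᵢPᵢˢᵃᵗ.
P = 0.5432·181.6 + 0.4568·180.8 = 181.2346 kPa
yᵢ = zᵢPᵢˢᵃᵗ/P ⇒ y_1 = 0.5432·181.6/181.2346 = 0.5443

Pbub = 181.2346 kPa, y_1 = 0.5443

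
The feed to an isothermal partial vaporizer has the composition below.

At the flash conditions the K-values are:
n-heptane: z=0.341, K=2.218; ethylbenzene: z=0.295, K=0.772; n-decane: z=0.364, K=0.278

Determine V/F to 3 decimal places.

Material balance + equilibrium reduce to Σ zᵢ(Kᵢ−1)/(1+V/F(Kᵢ−1)) = 0.
g(0) = ΣzᵢKᵢ − 1 = 0.085 and g(1) = 1 − Σzᵢ/Kᵢ = -0.845, so a root lies in (0, 1).
Newton iteration, V/F⁰ = 0.5:
  V/F = 0.500: g = -0.2291, g' = -0.680 → V/F = 0.163
  V/F = 0.163: g = -0.0212, g' = -0.612 → V/F = 0.128
  V/F = 0.128: g = 0.0002, g' = -0.625 → V/F = 0.129
Converged at V/F = 0.129.

V/F = 0.129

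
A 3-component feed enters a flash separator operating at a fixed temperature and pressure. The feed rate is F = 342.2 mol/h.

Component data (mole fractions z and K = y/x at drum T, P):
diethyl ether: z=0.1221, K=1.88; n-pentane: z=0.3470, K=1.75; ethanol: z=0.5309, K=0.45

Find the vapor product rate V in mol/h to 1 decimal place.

V = 59.9 mol/h

Material balance + equilibrium reduce to Σ zᵢ(Kᵢ−1)/(1+V/F(Kᵢ−1)) = 0.
g(0) = ΣzᵢKᵢ − 1 = 0.0757 and g(1) = 1 − Σzᵢ/Kᵢ = -0.4430, so a root lies in (0, 1).
Iterate (Newton) starting at V/F = 0.63:
  V/F = 0.6300: g = -0.20095, g' = -0.5052 → V/F = 0.2322
  V/F = 0.2322: g = -0.02389, g' = -0.4178 → V/F = 0.1751
  V/F = 0.1751: g = 0.00005, g' = -0.4201 → V/F = 0.1752
Converged at V/F = 0.1752.
Then V = V/F·F = 0.1752·342.2 = 59.9 mol/h and L = F − V = 282.3 mol/h.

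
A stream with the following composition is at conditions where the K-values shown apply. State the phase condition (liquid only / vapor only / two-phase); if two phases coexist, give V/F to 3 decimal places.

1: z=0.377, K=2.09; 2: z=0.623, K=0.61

two-phase, V/F = 0.395

ΣzᵢKᵢ = 1.168; Σzᵢ/Kᵢ = 1.202.
Both exceed 1, so a two-phase solution exists.
Rachford–Rice: g(ψ) = Σ zᵢ(Kᵢ−1)/(1+ψ(Kᵢ−1)) = 0.
Newton–Raphson from ψ = 0.5:
  ψ = 0.500: g = -0.0359, g' = -0.334 → ψ = 0.393
  ψ = 0.393: g = 0.0009, g' = -0.352 → ψ = 0.395
Converged at ψ = 0.395.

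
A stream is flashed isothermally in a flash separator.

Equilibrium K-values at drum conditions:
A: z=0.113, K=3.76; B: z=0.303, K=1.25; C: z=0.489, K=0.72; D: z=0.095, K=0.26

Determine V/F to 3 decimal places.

V/F = 0.303

Material balance + equilibrium reduce to Σ zᵢ(Kᵢ−1)/(1+V/F(Kᵢ−1)) = 0.
g(0) = ΣzᵢKᵢ − 1 = 0.180 and g(1) = 1 − Σzᵢ/Kᵢ = -0.317, so a root lies in (0, 1).
Newton–Raphson from V/F = 0.42:
  V/F = 0.420: g = -0.0442, g' = -0.359 → V/F = 0.297
  V/F = 0.297: g = 0.0025, g' = -0.407 → V/F = 0.303
Converged at V/F = 0.303.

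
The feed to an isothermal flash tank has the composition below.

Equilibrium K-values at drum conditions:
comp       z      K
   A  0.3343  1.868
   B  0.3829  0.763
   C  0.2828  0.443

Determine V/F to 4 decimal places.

Rachford–Rice: g(V/F) = Σ zᵢ(Kᵢ−1)/(1+V/F(Kᵢ−1)) = 0.
Feasibility: ΣzᵢKᵢ = 1.0419, Σzᵢ/Kᵢ = 1.3192 — both > 1, two phases present.
Newton iteration, V/F⁰ = 0.5:
  V/F = 0.5000: g = -0.11892, g' = -0.3187 → V/F = 0.1269
  V/F = 0.1269: g = -0.00167, g' = -0.3288 → V/F = 0.1218
Converged at V/F = 0.1218.

V/F = 0.1218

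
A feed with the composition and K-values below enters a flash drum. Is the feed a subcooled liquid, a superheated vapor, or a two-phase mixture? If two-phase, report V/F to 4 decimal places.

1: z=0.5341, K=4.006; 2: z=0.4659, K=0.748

superheated vapor

ΣzᵢKᵢ = 2.4881; Σzᵢ/Kᵢ = 0.7562.
Since Σzᵢ/Kᵢ < 1 the mixture is above its dew point — single vapor phase.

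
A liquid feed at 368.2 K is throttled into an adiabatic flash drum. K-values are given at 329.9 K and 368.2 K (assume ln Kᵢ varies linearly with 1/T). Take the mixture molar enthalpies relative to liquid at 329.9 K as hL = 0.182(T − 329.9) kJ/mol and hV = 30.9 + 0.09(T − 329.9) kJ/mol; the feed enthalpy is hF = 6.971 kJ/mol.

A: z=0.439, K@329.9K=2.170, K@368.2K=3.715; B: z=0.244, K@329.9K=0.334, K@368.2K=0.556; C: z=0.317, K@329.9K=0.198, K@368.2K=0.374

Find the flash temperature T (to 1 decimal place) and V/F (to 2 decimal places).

Adiabatic flash: solve Rachford–Rice at each trial T, then check hF = ψ·hV(T) + (1−ψ)·hL(T).
  T = 329.9 K: K = (2.170, 0.334, 0.198), RR gives ψ = 0.111, H_out = 3.431 kJ/mol
  T = 368.2 K: K = (3.715, 0.556, 0.374), RR gives ψ = 0.586, H_out = 23.018 kJ/mol
  T = 349.0 K: K = (2.879, 0.437, 0.277), RR gives ψ = 0.370, H_out = 14.258 kJ/mol
  T = 339.4 K: K = (2.508, 0.383, 0.235), RR gives ψ = 0.253, H_out = 9.327 kJ/mol
  T = 334.6 K: K = (2.333, 0.358, 0.216), RR gives ψ = 0.186, H_out = 6.523 kJ/mol
  T = 337.0 K: K = (2.420, 0.370, 0.225), RR gives ψ = 0.221, H_out = 7.962 kJ/mol
Linear interpolation between T = 334.6 (H_out = 6.523) and T = 337.0 (H_out = 7.962) on hF = 6.971 gives T ≈ 335.3 K, at which ψ = 0.20.

T = 335.3 K, V/F = 0.20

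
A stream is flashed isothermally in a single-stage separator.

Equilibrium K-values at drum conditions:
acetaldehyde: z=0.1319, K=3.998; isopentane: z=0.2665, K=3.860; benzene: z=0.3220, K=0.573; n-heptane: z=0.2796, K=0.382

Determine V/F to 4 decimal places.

V/F = 0.5548

Iterate (Newton) starting at V/F = 0.5:
  V/F = 0.5000: g = 0.04702, g' = -0.8776 → V/F = 0.5536
  V/F = 0.5536: g = 0.00103, g' = -0.8417 → V/F = 0.5548
Converged at V/F = 0.5548.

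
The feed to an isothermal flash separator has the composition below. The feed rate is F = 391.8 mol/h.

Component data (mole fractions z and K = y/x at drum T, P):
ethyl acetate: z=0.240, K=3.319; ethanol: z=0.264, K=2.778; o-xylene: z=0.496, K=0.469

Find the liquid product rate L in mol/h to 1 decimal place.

Material balance + equilibrium reduce to Σ zᵢ(Kᵢ−1)/(1+β(Kᵢ−1)) = 0.
g(0) = ΣzᵢKᵢ − 1 = 0.763 and g(1) = 1 − Σzᵢ/Kᵢ = -0.225, so a root lies in (0, 1).
Iterate (Newton) starting at β = 0.45:
  β = 0.450: g = 0.1870, g' = -0.808 → β = 0.681
  β = 0.681: g = 0.0152, g' = -0.708 → β = 0.703
Converged at β = 0.703.
Then V = β·F = 0.7030·391.8 = 275.4 mol/h and L = F − V = 116.4 mol/h.

L = 116.4 mol/h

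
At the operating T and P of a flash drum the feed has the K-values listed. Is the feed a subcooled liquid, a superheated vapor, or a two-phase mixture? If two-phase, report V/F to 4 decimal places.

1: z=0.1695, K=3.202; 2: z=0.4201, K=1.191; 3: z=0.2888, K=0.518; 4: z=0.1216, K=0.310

two-phase, V/F = 0.3669

ΣzᵢKᵢ = 1.2304; Σzᵢ/Kᵢ = 1.3555.
Both exceed 1, so a two-phase solution exists.
Let ψ = V/F and solve Σ zᵢ(Kᵢ−1)/(1+ψ(Kᵢ−1)) = 0.
Newton–Raphson from ψ = 0.62:
  ψ = 0.6200: g = -0.11562, g' = -0.4725 → ψ = 0.3753
  ψ = 0.3753: g = -0.00393, g' = -0.4652 → ψ = 0.3668
  ψ = 0.3668: g = 0.00001, g' = -0.4677 → ψ = 0.3669
Converged at ψ = 0.3669.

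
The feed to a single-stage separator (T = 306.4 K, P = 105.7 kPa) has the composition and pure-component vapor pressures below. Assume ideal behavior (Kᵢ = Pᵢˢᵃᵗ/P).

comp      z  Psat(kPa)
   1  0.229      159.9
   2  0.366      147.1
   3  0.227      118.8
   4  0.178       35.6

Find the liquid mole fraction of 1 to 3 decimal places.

Raoult's law: Kᵢ = Pᵢˢᵃᵗ/P = Pᵢˢᵃᵗ/105.7.
  K_1 = 159.9/105.7 = 1.51277, K_2 = 147.1/105.7 = 1.39167, K_3 = 118.8/105.7 = 1.12394, K_4 = 35.6/105.7 = 0.33680
Newton iteration, V/F⁰ = 0.5:
  V/F = 0.500: g = 0.0632, g' = -0.256 → V/F = 0.747
  V/F = 0.747: g = -0.0125, g' = -0.376 → V/F = 0.714
  V/F = 0.714: g = -0.0004, g' = -0.352 → V/F = 0.713
Converged at V/F = 0.713.
Compositions from xᵢ = zᵢ/(1+V/F(Kᵢ−1)), yᵢ = Kᵢxᵢ:
  1: x = 0.168, y = 0.254
  2: x = 0.286, y = 0.398
  3: x = 0.209, y = 0.234
  4: x = 0.338, y = 0.114

x_1 = 0.168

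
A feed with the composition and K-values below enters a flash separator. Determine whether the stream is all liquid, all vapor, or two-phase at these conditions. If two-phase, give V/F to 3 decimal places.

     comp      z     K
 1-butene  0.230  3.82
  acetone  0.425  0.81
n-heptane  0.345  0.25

two-phase, V/F = 0.226

ΣzᵢKᵢ = 1.309; Σzᵢ/Kᵢ = 1.965.
Both exceed 1, so a two-phase solution exists.
Material balance + equilibrium reduce to Σ zᵢ(Kᵢ−1)/(1+ψ(Kᵢ−1)) = 0.
Iterate (Newton) starting at ψ = 0.5:
  ψ = 0.500: g = -0.2341, g' = -0.830 → ψ = 0.218
  ψ = 0.218: g = 0.0080, g' = -0.995 → ψ = 0.226
Converged at ψ = 0.226.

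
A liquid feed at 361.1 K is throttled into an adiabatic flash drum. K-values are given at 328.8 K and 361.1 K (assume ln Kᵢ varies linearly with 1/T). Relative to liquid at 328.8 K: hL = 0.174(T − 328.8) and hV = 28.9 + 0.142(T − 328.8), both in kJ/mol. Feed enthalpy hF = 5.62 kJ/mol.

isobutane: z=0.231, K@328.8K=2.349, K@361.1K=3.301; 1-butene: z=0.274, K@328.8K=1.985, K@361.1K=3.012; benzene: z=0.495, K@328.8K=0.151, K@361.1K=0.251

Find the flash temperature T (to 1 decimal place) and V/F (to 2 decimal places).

Adiabatic flash: solve Rachford–Rice at each trial T, then check hF = ψ·hV(T) + (1−ψ)·hL(T).
  T = 328.8 K: K = (2.349, 1.985, 0.151), RR gives ψ = 0.163, H_out = 4.718 kJ/mol
  T = 361.1 K: K = (3.301, 3.012, 0.251), RR gives ψ = 0.443, H_out = 17.961 kJ/mol
  T = 345.0 K: K = (2.808, 2.471, 0.197), RR gives ψ = 0.323, H_out = 11.995 kJ/mol
  T = 336.9 K: K = (2.574, 2.220, 0.173), RR gives ψ = 0.251, H_out = 8.600 kJ/mol
  T = 332.9 K: K = (2.462, 2.102, 0.162), RR gives ψ = 0.210, H_out = 6.759 kJ/mol
  T = 330.9 K: K = (2.406, 2.045, 0.157), RR gives ψ = 0.188, H_out = 5.786 kJ/mol
Linear interpolation between T = 328.8 (H_out = 4.718) and T = 330.9 (H_out = 5.786) on hF = 5.62 gives T ≈ 330.6 K, at which ψ = 0.18.

T = 330.6 K, V/F = 0.18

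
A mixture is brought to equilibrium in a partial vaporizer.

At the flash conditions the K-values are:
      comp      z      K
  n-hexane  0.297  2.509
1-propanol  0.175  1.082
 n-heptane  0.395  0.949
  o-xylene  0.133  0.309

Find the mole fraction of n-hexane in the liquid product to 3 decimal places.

x_n-hexane = 0.137

Newton–Raphson from ψ = 0.39:
  ψ = 0.390: g = 0.1497, g' = -0.389 → ψ = 0.775
  ψ = 0.775: g = 0.0014, g' = -0.440 → ψ = 0.778
Converged at ψ = 0.778.
Compositions from xᵢ = zᵢ/(1+ψ(Kᵢ−1)), yᵢ = Kᵢxᵢ:
  n-hexane: x = 0.137, y = 0.343
  1-propanol: x = 0.165, y = 0.178
  n-heptane: x = 0.411, y = 0.390
  o-xylene: x = 0.288, y = 0.089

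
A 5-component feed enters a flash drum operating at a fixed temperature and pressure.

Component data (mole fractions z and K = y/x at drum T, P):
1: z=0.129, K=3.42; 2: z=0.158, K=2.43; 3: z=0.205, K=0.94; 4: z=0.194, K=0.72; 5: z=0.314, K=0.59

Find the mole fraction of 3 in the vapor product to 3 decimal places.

y_3 = 0.200

Let ψ = V/F and solve Σ zᵢ(Kᵢ−1)/(1+ψ(Kᵢ−1)) = 0.
g(0) = ΣzᵢKᵢ − 1 = 0.343 and g(1) = 1 − Σzᵢ/Kᵢ = -0.122, so a root lies in (0, 1).
Newton–Raphson from ψ = 0.5:
  ψ = 0.500: g = 0.0352, g' = -0.369 → ψ = 0.595
  ψ = 0.595: g = 0.0017, g' = -0.336 → ψ = 0.600
Converged at ψ = 0.600.
Compositions from xᵢ = zᵢ/(1+ψ(Kᵢ−1)), yᵢ = Kᵢxᵢ:
  1: x = 0.053, y = 0.180
  2: x = 0.085, y = 0.207
  3: x = 0.213, y = 0.200
  4: x = 0.233, y = 0.168
  5: x = 0.417, y = 0.246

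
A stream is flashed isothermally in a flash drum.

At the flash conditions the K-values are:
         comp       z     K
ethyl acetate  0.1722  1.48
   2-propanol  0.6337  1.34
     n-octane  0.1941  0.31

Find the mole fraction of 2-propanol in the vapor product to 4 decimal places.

y_2-propanol = 0.6972

Newton–Raphson from β = 0.63:
  β = 0.6300: g = 0.00400, g' = -0.3623 → β = 0.6410
  β = 0.6410: g = -0.00004, g' = -0.3697 → β = 0.6409
Converged at β = 0.6409.
Compositions from xᵢ = zᵢ/(1+β(Kᵢ−1)), yᵢ = Kᵢxᵢ:
  ethyl acetate: x = 0.1317, y = 0.1949
  2-propanol: x = 0.5203, y = 0.6972
  n-octane: x = 0.3480, y = 0.1079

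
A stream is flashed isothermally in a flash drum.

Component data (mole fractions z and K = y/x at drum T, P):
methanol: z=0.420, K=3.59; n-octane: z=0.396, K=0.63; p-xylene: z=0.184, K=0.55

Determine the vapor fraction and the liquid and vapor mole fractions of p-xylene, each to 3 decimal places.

Rachford–Rice: g(ψ) = Σ zᵢ(Kᵢ−1)/(1+ψ(Kᵢ−1)) = 0.
Feasibility: ΣzᵢKᵢ = 1.858, Σzᵢ/Kᵢ = 1.080 — both > 1, two phases present.
Newton–Raphson from ψ = 0.69:
  ψ = 0.690: g = 0.0735, g' = -0.539 → ψ = 0.826
  ψ = 0.826: g = 0.0035, g' = -0.493 → ψ = 0.834
Converged at ψ = 0.834.
Compositions from xᵢ = zᵢ/(1+ψ(Kᵢ−1)), yᵢ = Kᵢxᵢ:
  methanol: x = 0.133, y = 0.477
  n-octane: x = 0.573, y = 0.361
  p-xylene: x = 0.294, y = 0.162

ψ = 0.834, x_p-xylene = 0.294, y_p-xylene = 0.162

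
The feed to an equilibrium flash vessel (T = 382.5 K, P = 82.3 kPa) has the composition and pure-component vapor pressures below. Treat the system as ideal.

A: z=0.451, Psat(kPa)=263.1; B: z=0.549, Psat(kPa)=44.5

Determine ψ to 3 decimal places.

ψ = 0.732

Raoult's law: Kᵢ = Pᵢˢᵃᵗ/P = Pᵢˢᵃᵗ/82.3.
  K_A = 263.1/82.3 = 3.19684, K_B = 44.5/82.3 = 0.54070
Newton–Raphson from ψ = 0.5:
  ψ = 0.500: g = 0.1448, g' = -0.689 → ψ = 0.710
  ψ = 0.710: g = 0.0128, g' = -0.587 → ψ = 0.732
Converged at ψ = 0.732.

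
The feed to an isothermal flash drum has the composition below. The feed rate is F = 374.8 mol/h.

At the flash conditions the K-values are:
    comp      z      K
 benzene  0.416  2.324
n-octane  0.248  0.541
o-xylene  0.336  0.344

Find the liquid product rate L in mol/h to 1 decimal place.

Newton–Raphson from ψ = 0.5:
  ψ = 0.500: g = -0.1443, g' = -0.672 → ψ = 0.285
  ψ = 0.285: g = -0.0024, g' = -0.672 → ψ = 0.282
Converged at ψ = 0.282.
Then V = ψ·F = 0.2818·374.8 = 105.6 mol/h and L = F − V = 269.2 mol/h.

L = 269.2 mol/h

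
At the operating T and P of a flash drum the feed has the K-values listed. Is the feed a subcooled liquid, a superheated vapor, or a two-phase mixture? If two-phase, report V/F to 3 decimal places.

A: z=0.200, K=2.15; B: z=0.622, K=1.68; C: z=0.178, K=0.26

two-phase, V/F = 0.881

ΣzᵢKᵢ = 1.521; Σzᵢ/Kᵢ = 1.148.
Both exceed 1, so a two-phase solution exists.
Material balance + equilibrium reduce to Σ zᵢ(Kᵢ−1)/(1+ψ(Kᵢ−1)) = 0.
Newton iteration, ψ⁰ = 0.5:
  ψ = 0.500: g = 0.2526, g' = -0.512 → ψ = 0.993
  ψ = 0.993: g = -0.1368, g' = -1.546 → ψ = 0.904
  ψ = 0.904: g = -0.0237, g' = -1.065 → ψ = 0.882
  ψ = 0.882: g = -0.0009, g' = -0.986 → ψ = 0.881
Converged at ψ = 0.881.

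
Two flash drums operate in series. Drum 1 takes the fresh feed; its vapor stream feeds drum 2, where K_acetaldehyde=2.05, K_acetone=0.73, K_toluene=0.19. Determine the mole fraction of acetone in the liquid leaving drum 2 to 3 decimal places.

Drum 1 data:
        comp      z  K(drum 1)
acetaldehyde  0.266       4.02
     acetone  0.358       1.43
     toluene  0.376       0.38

Drum 1:
Iterate (Newton) starting at ψ₁ = 0.5:
  ψ₁ = 0.500: g = 0.1089, g' = -0.733 → ψ₁ = 0.648
  ψ₁ = 0.648: g = 0.0021, g' = -0.722 → ψ₁ = 0.651
Converged at ψ₁ = 0.651.
Drum-1 compositions:
  acetaldehyde: x = 0.090, y = 0.360
  acetone: x = 0.280, y = 0.400
  toluene: x = 0.631, y = 0.240
Drum-2 feed = drum-1 vapor: z₂ = (0.3604, 0.3999, 0.2397).
Drum 2:
Let ψ₂ = V/F and solve Σ zᵢ(Kᵢ−1)/(1+ψ₂(Kᵢ−1)) = 0.
g(0) = ΣzᵢKᵢ − 1 = 0.076 and g(1) = 1 − Σzᵢ/Kᵢ = -0.985, so a root lies in (0, 1).
Iterate (Newton) starting at ψ₂ = 0.5:
  ψ₂ = 0.500: g = -0.2029, g' = -0.654 → ψ₂ = 0.190
  ψ₂ = 0.190: g = -0.0276, g' = -0.528 → ψ₂ = 0.137
  ψ₂ = 0.137: g = 0.0001, g' = -0.534 → ψ₂ = 0.138
Converged at ψ₂ = 0.138.
  acetaldehyde: x = 0.315, y = 0.646
  acetone: x = 0.415, y = 0.303
  toluene: x = 0.270, y = 0.051

x_acetone (drum 2) = 0.415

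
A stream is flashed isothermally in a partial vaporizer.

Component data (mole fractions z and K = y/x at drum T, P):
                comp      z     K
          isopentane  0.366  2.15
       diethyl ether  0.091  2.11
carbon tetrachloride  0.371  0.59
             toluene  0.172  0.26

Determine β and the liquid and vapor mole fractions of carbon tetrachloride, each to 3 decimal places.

Rachford–Rice: g(β) = Σ zᵢ(Kᵢ−1)/(1+β(Kᵢ−1)) = 0.
g(0) = ΣzᵢKᵢ − 1 = 0.243 and g(1) = 1 − Σzᵢ/Kᵢ = -0.504, so a root lies in (0, 1).
Iterate (Newton) starting at β = 0.49:
  β = 0.490: g = -0.0554, g' = -0.575 → β = 0.394
  β = 0.394: g = -0.0009, g' = -0.560 → β = 0.392
Converged at β = 0.392.
Compositions from xᵢ = zᵢ/(1+β(Kᵢ−1)), yᵢ = Kᵢxᵢ:
  isopentane: x = 0.252, y = 0.542
  diethyl ether: x = 0.063, y = 0.134
  carbon tetrachloride: x = 0.442, y = 0.261
  toluene: x = 0.242, y = 0.063

β = 0.392, x_carbon tetrachloride = 0.442, y_carbon tetrachloride = 0.261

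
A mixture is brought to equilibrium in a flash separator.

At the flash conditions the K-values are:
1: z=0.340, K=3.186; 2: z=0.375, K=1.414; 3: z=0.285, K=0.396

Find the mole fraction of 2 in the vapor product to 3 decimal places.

Let ψ = V/F and solve Σ zᵢ(Kᵢ−1)/(1+ψ(Kᵢ−1)) = 0.
Check two-phase: ΣzᵢKᵢ = 1.726 > 1 and Σzᵢ/Kᵢ = 1.092 > 1, so g(0) = 0.726 > 0 and g(1) = -0.092 < 0.
Newton iteration, ψ⁰ = 0.68:
  ψ = 0.680: g = 0.1279, g' = -0.601 → ψ = 0.893
  ψ = 0.893: g = -0.0084, g' = -0.710 → ψ = 0.881
Converged at ψ = 0.881.
Compositions from xᵢ = zᵢ/(1+ψ(Kᵢ−1)), yᵢ = Kᵢxᵢ:
  1: x = 0.116, y = 0.370
  2: x = 0.275, y = 0.389
  3: x = 0.609, y = 0.241

y_2 = 0.389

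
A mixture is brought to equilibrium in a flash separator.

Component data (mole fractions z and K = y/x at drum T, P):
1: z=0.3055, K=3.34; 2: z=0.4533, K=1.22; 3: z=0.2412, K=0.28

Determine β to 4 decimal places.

β = 0.7095

Rachford–Rice: g(β) = Σ zᵢ(Kᵢ−1)/(1+β(Kᵢ−1)) = 0.
g(0) = ΣzᵢKᵢ − 1 = 0.6409 and g(1) = 1 − Σzᵢ/Kᵢ = -0.3245, so a root lies in (0, 1).
Newton iteration, β⁰ = 0.5:
  β = 0.5000: g = 0.14793, g' = -0.6783 → β = 0.7181
  β = 0.7181: g = -0.00673, g' = -0.7852 → β = 0.7095
Converged at β = 0.7095.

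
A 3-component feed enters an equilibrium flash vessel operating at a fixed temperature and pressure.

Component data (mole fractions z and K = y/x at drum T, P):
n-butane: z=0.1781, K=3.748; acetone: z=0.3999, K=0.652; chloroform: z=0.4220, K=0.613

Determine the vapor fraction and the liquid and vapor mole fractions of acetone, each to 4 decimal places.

Newton–Raphson from ψ = 0.52:
  ψ = 0.5200: g = -0.17288, g' = -0.3992 → ψ = 0.0870
  ψ = 0.0870: g = 0.08252, g' = -0.9954 → ψ = 0.1699
  ψ = 0.1699: g = 0.01096, g' = -0.7523 → ψ = 0.1844
  ψ = 0.1844: g = 0.00023, g' = -0.7210 → ψ = 0.1847
Converged at ψ = 0.1847.
Compositions from xᵢ = zᵢ/(1+ψ(Kᵢ−1)), yᵢ = Kᵢxᵢ:
  n-butane: x = 0.1181, y = 0.4427
  acetone: x = 0.4274, y = 0.2786
  chloroform: x = 0.4545, y = 0.2786

ψ = 0.1847, x_acetone = 0.4274, y_acetone = 0.2786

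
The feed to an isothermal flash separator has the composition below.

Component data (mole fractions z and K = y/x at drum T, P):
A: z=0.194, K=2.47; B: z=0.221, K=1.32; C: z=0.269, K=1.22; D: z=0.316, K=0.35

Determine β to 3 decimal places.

Let β = V/F and solve Σ zᵢ(Kᵢ−1)/(1+β(Kᵢ−1)) = 0.
g(0) = ΣzᵢKᵢ − 1 = 0.210 and g(1) = 1 − Σzᵢ/Kᵢ = -0.369, so a root lies in (0, 1).
Newton–Raphson from β = 0.42:
  β = 0.420: g = 0.0103, g' = -0.441 → β = 0.443
Converged at β = 0.443.

β = 0.443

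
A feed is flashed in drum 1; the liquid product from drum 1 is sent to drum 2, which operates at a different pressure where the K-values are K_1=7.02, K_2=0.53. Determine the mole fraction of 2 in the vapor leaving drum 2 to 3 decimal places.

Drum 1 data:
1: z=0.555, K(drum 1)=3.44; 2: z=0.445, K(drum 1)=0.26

Drum 1:
Let ψ₁ = V/F and solve Σ zᵢ(Kᵢ−1)/(1+ψ₁(Kᵢ−1)) = 0.
Check two-phase: ΣzᵢKᵢ = 2.025 > 1 and Σzᵢ/Kᵢ = 1.873 > 1, so g(0) = 1.025 > 0 and g(1) = -0.873 < 0.
Newton iteration, ψ₁⁰ = 0.65:
  ψ₁ = 0.650: g = -0.1108, g' = -1.399 → ψ₁ = 0.571
  ψ₁ = 0.571: g = -0.0041, g' = -1.308 → ψ₁ = 0.568
Converged at ψ₁ = 0.568.
Drum-1 compositions:
  1: x = 0.233, y = 0.801
  2: x = 0.767, y = 0.199
Drum-2 feed = drum-1 liquid: z₂ = (0.2327, 0.7673).
Drum 2:
Rachford–Rice: g(ψ₂) = Σ zᵢ(Kᵢ−1)/(1+ψ₂(Kᵢ−1)) = 0.
g(0) = ΣzᵢKᵢ − 1 = 1.040 and g(1) = 1 − Σzᵢ/Kᵢ = -0.481, so a root lies in (0, 1).
Iterate (Newton) starting at ψ₂ = 0.39:
  ψ₂ = 0.390: g = -0.0231, g' = -1.007 → ψ₂ = 0.367
  ψ₂ = 0.367: g = 0.0007, g' = -1.066 → ψ₂ = 0.368
Converged at ψ₂ = 0.368.
  1: x = 0.072, y = 0.508
  2: x = 0.928, y = 0.492

y_2 (drum 2) = 0.492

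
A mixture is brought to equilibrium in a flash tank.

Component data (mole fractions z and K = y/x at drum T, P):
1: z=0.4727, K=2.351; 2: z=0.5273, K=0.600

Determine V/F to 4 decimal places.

V/F = 0.7914

Rachford–Rice: g(V/F) = Σ zᵢ(Kᵢ−1)/(1+V/F(Kᵢ−1)) = 0.
Check two-phase: ΣzᵢKᵢ = 1.4277 > 1 and Σzᵢ/Kᵢ = 1.0799 > 1, so g(0) = 0.4277 > 0 and g(1) = -0.0799 < 0.
Iterate (Newton) starting at V/F = 0.44:
  V/F = 0.4400: g = 0.14456, g' = -0.4636 → V/F = 0.7518
  V/F = 0.7518: g = 0.01520, g' = -0.3849 → V/F = 0.7913
  V/F = 0.7913: g = 0.00006, g' = -0.3821 → V/F = 0.7914
Converged at V/F = 0.7914.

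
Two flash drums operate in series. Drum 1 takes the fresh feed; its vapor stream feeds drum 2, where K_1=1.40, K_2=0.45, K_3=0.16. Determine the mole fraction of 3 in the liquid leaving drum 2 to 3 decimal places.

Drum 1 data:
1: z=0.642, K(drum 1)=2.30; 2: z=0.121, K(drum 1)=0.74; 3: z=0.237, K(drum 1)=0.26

x_3 (drum 2) = 0.212

Drum 1:
Rachford–Rice: g(ψ₁) = Σ zᵢ(Kᵢ−1)/(1+ψ₁(Kᵢ−1)) = 0.
g(0) = ΣzᵢKᵢ − 1 = 0.628 and g(1) = 1 − Σzᵢ/Kᵢ = -0.354, so a root lies in (0, 1).
Newton–Raphson from ψ₁ = 0.5:
  ψ₁ = 0.500: g = 0.1913, g' = -0.736 → ψ₁ = 0.760
  ψ₁ = 0.760: g = -0.0199, g' = -0.965 → ψ₁ = 0.739
Converged at ψ₁ = 0.739.
Drum-1 compositions:
  1: x = 0.328, y = 0.753
  2: x = 0.150, y = 0.111
  3: x = 0.523, y = 0.136
Drum-2 feed = drum-1 vapor: z₂ = (0.7533, 0.1108, 0.1359).
Drum 2:
Newton iteration, ψ₂⁰ = 0.5:
  ψ₂ = 0.500: g = -0.0298, g' = -0.433 → ψ₂ = 0.431
  ψ₂ = 0.431: g = -0.0019, g' = -0.381 → ψ₂ = 0.426
Converged at ψ₂ = 0.426.
  1: x = 0.644, y = 0.901
  2: x = 0.145, y = 0.065
  3: x = 0.212, y = 0.034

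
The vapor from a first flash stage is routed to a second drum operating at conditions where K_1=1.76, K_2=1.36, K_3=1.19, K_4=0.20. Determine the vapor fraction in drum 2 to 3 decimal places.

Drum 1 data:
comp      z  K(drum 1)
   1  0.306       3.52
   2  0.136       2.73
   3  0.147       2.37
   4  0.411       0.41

Drum 1:
Material balance + equilibrium reduce to Σ zᵢ(Kᵢ−1)/(1+ψ₁(Kᵢ−1)) = 0.
g(0) = ΣzᵢKᵢ − 1 = 0.965 and g(1) = 1 − Σzᵢ/Kᵢ = -0.201, so a root lies in (0, 1).
Newton iteration, ψ₁⁰ = 0.3:
  ψ₁ = 0.300: g = 0.4421, g' = -1.156 → ψ₁ = 0.682
  ψ₁ = 0.682: g = 0.0897, g' = -0.823 → ψ₁ = 0.791
  ψ₁ = 0.791: g = -0.0013, g' = -0.856 → ψ₁ = 0.790
Converged at ψ₁ = 0.790.
Drum-1 compositions:
  1: x = 0.102, y = 0.360
  2: x = 0.057, y = 0.157
  3: x = 0.071, y = 0.167
  4: x = 0.770, y = 0.316
Drum-2 feed = drum-1 vapor: z₂ = (0.3602, 0.1569, 0.1673, 0.3155).
Drum 2:
Newton–Raphson from ψ₂ = 0.48:
  ψ₂ = 0.480: g = -0.1319, g' = -0.664 → ψ₂ = 0.281
  ψ₂ = 0.281: g = -0.0187, g' = -0.500 → ψ₂ = 0.244
  ψ₂ = 0.244: g = -0.0003, g' = -0.482 → ψ₂ = 0.243
Converged at ψ₂ = 0.243.
  1: x = 0.304, y = 0.535
  2: x = 0.144, y = 0.196
  3: x = 0.160, y = 0.190
  4: x = 0.392, y = 0.078

V/F (drum 2) = 0.243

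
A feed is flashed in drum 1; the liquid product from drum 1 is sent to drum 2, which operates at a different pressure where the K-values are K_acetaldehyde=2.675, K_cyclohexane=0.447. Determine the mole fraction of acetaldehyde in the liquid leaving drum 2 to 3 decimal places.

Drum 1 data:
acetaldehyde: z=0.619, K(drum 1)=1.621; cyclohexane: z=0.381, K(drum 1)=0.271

Drum 1:
Material balance + equilibrium reduce to Σ zᵢ(Kᵢ−1)/(1+ψ₁(Kᵢ−1)) = 0.
Feasibility: ΣzᵢKᵢ = 1.107, Σzᵢ/Kᵢ = 1.788 — both > 1, two phases present.
Newton iteration, ψ₁⁰ = 0.68:
  ψ₁ = 0.680: g = -0.2805, g' = -0.914 → ψ₁ = 0.373
  ψ₁ = 0.373: g = -0.0695, g' = -0.539 → ψ₁ = 0.244
  ψ₁ = 0.244: g = -0.0042, g' = -0.480 → ψ₁ = 0.236
Converged at ψ₁ = 0.236.
Drum-1 compositions:
  acetaldehyde: x = 0.540, y = 0.875
  cyclohexane: x = 0.460, y = 0.125
Drum-2 feed = drum-1 liquid: z₂ = (0.5400, 0.4600).
Drum 2:
Binary case is linear: z₁(K₁−1)(1+ψ₂(K₂−1)) + z₂(K₂−1)(1+ψ₂(K₁−1)) = 0
⇒ ψ₂ = [z₁(K₁−1)+z₂(K₂−1)] / [−(K₁−1)(K₂−1)] = 0.6501/0.9263 = 0.702
  acetaldehyde: x = 0.248, y = 0.664
  cyclohexane: x = 0.752, y = 0.336

x_acetaldehyde (drum 2) = 0.248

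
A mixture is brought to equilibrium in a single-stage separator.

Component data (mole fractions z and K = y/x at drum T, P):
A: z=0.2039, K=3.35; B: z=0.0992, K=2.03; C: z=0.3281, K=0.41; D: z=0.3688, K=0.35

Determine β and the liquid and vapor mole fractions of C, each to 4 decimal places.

β = 0.1167, x_C = 0.3524, y_C = 0.1445

Let β = V/F and solve Σ zᵢ(Kᵢ−1)/(1+β(Kᵢ−1)) = 0.
Check two-phase: ΣzᵢKᵢ = 1.1480 > 1 and Σzᵢ/Kᵢ = 1.9637 > 1, so g(0) = 0.1480 > 0 and g(1) = -0.9637 < 0.
Iterate (Newton) starting at β = 0.5:
  β = 0.5000: g = -0.34197, g' = -0.8557 → β = 0.1003
  β = 0.1003: g = 0.01813, g' = -1.1311 → β = 0.1164
  β = 0.1164: g = 0.00032, g' = -1.0923 → β = 0.1167
Converged at β = 0.1167.
Compositions from xᵢ = zᵢ/(1+β(Kᵢ−1)), yᵢ = Kᵢxᵢ:
  A: x = 0.1600, y = 0.5361
  B: x = 0.0886, y = 0.1798
  C: x = 0.3524, y = 0.1445
  D: x = 0.3991, y = 0.1397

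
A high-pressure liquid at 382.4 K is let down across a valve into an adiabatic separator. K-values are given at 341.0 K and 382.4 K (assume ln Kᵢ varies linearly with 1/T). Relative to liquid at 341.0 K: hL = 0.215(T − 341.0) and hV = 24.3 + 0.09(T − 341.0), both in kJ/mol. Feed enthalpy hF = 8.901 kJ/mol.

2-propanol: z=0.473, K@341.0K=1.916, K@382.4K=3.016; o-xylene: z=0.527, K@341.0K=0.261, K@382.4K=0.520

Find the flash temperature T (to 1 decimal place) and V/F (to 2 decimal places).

Adiabatic flash: solve Rachford–Rice at each trial T, then check hF = ψ·hV(T) + (1−ψ)·hL(T).
  T = 341.0 K: K = (1.916, 0.261), RR gives ψ = 0.065, H_out = 1.573 kJ/mol
  T = 382.4 K: K = (3.016, 0.520), RR gives ψ = 0.724, H_out = 22.748 kJ/mol
  T = 361.7 K: K = (2.435, 0.376), RR gives ψ = 0.391, H_out = 12.930 kJ/mol
  T = 351.4 K: K = (2.169, 0.315), RR gives ψ = 0.240, H_out = 7.752 kJ/mol
  T = 356.5 K: K = (2.299, 0.344), RR gives ψ = 0.316, H_out = 10.390 kJ/mol
  T = 353.9 K: K = (2.232, 0.329), RR gives ψ = 0.277, H_out = 9.067 kJ/mol
  T = 352.6 K: K = (2.199, 0.322), RR gives ψ = 0.258, H_out = 8.389 kJ/mol
Linear interpolation between T = 352.6 (H_out = 8.389) and T = 353.9 (H_out = 9.067) on hF = 8.901 gives T ≈ 353.6 K, at which ψ = 0.27.

T = 353.6 K, V/F = 0.27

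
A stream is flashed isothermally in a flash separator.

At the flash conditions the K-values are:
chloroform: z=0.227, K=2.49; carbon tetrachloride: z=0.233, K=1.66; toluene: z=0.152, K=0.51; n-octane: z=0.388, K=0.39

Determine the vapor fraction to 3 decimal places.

ψ = 0.274

Material balance + equilibrium reduce to Σ zᵢ(Kᵢ−1)/(1+ψ(Kᵢ−1)) = 0.
Check two-phase: ΣzᵢKᵢ = 1.181 > 1 and Σzᵢ/Kᵢ = 1.524 > 1, so g(0) = 0.181 > 0 and g(1) = -0.524 < 0.
Iterate (Newton) starting at ψ = 0.32:
  ψ = 0.320: g = -0.0264, g' = -0.574 → ψ = 0.274
Converged at ψ = 0.274.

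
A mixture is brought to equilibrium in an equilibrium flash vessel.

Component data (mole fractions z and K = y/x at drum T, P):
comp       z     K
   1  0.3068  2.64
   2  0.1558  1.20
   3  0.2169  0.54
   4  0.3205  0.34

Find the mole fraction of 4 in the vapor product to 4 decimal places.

Newton iteration, ψ⁰ = 0.48:
  ψ = 0.4800: g = -0.12770, g' = -0.6382 → ψ = 0.2799
  ψ = 0.2799: g = 0.00037, g' = -0.6637 → ψ = 0.2805
Converged at ψ = 0.2805.
Compositions from xᵢ = zᵢ/(1+ψ(Kᵢ−1)), yᵢ = Kᵢxᵢ:
  1: x = 0.2101, y = 0.5548
  2: x = 0.1475, y = 0.1770
  3: x = 0.2490, y = 0.1345
  4: x = 0.3933, y = 0.1337

y_4 = 0.1337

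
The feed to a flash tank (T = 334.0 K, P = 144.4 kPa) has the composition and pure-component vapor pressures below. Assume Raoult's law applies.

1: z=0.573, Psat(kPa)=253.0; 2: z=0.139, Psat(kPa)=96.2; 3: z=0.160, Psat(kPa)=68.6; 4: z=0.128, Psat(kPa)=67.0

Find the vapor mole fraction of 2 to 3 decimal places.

Raoult's law: Kᵢ = Pᵢˢᵃᵗ/P = Pᵢˢᵃᵗ/144.4.
  K_1 = 253.0/144.4 = 1.75208, K_2 = 96.2/144.4 = 0.66620, K_3 = 68.6/144.4 = 0.47507, K_4 = 67.0/144.4 = 0.46399
Newton iteration, ψ⁰ = 0.59:
  ψ = 0.590: g = 0.0187, g' = -0.351 → ψ = 0.643
Converged at ψ = 0.643.
Compositions from xᵢ = zᵢ/(1+ψ(Kᵢ−1)), yᵢ = Kᵢxᵢ:
  1: x = 0.386, y = 0.677
  2: x = 0.177, y = 0.118
  3: x = 0.241, y = 0.115
  4: x = 0.195, y = 0.091

y_2 = 0.118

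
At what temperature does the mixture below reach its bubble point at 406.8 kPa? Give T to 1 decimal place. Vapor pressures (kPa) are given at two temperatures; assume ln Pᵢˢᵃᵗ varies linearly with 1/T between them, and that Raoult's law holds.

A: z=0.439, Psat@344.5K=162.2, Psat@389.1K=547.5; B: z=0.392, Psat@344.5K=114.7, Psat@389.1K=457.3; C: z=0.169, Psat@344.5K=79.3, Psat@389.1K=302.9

T = 383.5 K

Bubble-point temperature: ΣzᵢPᵢˢᵃᵗ(T) = P. Interpolate ln Pᵢˢᵃᵗ = aᵢ + bᵢ/T.
  T = 344.5 K: ΣzᵢPᵢˢᵃᵗ = 129.57 kPa
  T = 389.1 K: ΣzᵢPᵢˢᵃᵗ = 470.80 kPa
  T = 366.8 K: ΣzᵢPᵢˢᵃᵗ = 256.66 kPa
  T = 378.0 K: ΣzᵢPᵢˢᵃᵗ = 351.16 kPa
  T = 383.6 K: ΣzᵢPᵢˢᵃᵗ = 407.99 kPa
  T = 380.8 K: ΣzᵢPᵢˢᵃᵗ = 378.71 kPa
Interpolating between 380.8 K and 383.6 K gives T ≈ 383.5 K.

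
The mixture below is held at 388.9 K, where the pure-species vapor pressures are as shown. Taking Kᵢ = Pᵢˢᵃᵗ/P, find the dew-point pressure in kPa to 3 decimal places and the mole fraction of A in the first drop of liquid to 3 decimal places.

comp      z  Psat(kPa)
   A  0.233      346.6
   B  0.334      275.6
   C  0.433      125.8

At the dew point ψ → 1, so Σzᵢ/Kᵢ = 1 with Kᵢ = Pᵢˢᵃᵗ/P ⇒ 1/P = Σzᵢ/Pᵢˢᵃᵗ.
1/P = 0.233/346.6 + 0.334/275.6 + 0.433/125.8 = 0.005326 ⇒ P = 187.754 kPa
xᵢ = zᵢP/Pᵢˢᵃᵗ ⇒ x_A = 0.233·187.754/346.6 = 0.126

Pdew = 187.754 kPa, x_A = 0.126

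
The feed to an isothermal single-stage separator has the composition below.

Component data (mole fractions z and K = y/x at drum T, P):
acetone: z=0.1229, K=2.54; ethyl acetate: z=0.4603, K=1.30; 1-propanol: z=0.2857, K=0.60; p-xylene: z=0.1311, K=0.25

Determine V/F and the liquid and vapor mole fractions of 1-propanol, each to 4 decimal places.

Material balance + equilibrium reduce to Σ zᵢ(Kᵢ−1)/(1+V/F(Kᵢ−1)) = 0.
Check two-phase: ΣzᵢKᵢ = 1.1148 > 1 and Σzᵢ/Kᵢ = 1.4030 > 1, so g(0) = 0.1148 > 0 and g(1) = -0.4030 < 0.
Newton iteration, V/F⁰ = 0.36:
  V/F = 0.3600: g = -0.02181, g' = -0.3551 → V/F = 0.2986
  V/F = 0.2986: g = -0.00010, g' = -0.3531 → V/F = 0.2983
Converged at V/F = 0.2983.
Compositions from xᵢ = zᵢ/(1+V/F(Kᵢ−1)), yᵢ = Kᵢxᵢ:
  acetone: x = 0.0842, y = 0.2139
  ethyl acetate: x = 0.4225, y = 0.5492
  1-propanol: x = 0.3244, y = 0.1946
  p-xylene: x = 0.1689, y = 0.0422

V/F = 0.2983, x_1-propanol = 0.3244, y_1-propanol = 0.1946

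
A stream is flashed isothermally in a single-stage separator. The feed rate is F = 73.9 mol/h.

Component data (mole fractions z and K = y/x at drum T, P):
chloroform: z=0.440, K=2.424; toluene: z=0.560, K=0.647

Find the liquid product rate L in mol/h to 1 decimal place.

L = 10.8 mol/h

Material balance + equilibrium reduce to Σ zᵢ(Kᵢ−1)/(1+ψ(Kᵢ−1)) = 0.
Feasibility: ΣzᵢKᵢ = 1.429, Σzᵢ/Kᵢ = 1.047 — both > 1, two phases present.
Binary case is linear: z₁(K₁−1)(1+ψ(K₂−1)) + z₂(K₂−1)(1+ψ(K₁−1)) = 0
⇒ ψ = [z₁(K₁−1)+z₂(K₂−1)] / [−(K₁−1)(K₂−1)] = 0.4289/0.5027 = 0.853
Then V = ψ·F = 0.8532·73.9 = 63.1 mol/h and L = F − V = 10.8 mol/h.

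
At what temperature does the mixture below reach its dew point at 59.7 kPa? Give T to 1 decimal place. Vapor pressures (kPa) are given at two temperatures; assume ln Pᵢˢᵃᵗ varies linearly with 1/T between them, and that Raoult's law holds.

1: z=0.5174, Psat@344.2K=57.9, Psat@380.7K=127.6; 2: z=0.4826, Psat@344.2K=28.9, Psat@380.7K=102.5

Dew-point temperature: Σzᵢ·P/Pᵢˢᵃᵗ(T) = 1. Interpolate ln Pᵢˢᵃᵗ = aᵢ + bᵢ/T.
  T = 344.2 K: ΣzᵢP/Pᵢˢᵃᵗ = 1.5304
  T = 380.7 K: ΣzᵢP/Pᵢˢᵃᵗ = 0.5232
  T = 362.4 K: ΣzᵢP/Pᵢˢᵃᵗ = 0.8663
  T = 353.3 K: ΣzᵢP/Pᵢˢᵃᵗ = 1.1409
  T = 357.9 K: ΣzᵢP/Pᵢˢᵃᵗ = 0.9905
  T = 355.6 K: ΣzᵢP/Pᵢˢᵃᵗ = 1.0625
Interpolating between 355.6 K and 357.9 K gives T ≈ 357.6 K.

T = 357.6 K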